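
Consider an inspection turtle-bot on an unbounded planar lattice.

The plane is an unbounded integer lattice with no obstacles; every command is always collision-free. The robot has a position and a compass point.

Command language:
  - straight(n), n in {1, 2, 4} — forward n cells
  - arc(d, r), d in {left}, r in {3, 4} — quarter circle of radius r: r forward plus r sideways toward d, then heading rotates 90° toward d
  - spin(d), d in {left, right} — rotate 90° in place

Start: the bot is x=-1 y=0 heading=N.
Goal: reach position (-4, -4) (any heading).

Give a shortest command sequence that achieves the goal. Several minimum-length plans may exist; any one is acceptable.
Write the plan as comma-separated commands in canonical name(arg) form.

initial: x=-1 y=0 heading=N
t=1 spin(left) ⇒ x=-1 y=0 heading=W
t=2 arc(left, 3) ⇒ x=-4 y=-3 heading=S
t=3 straight(1) ⇒ x=-4 y=-4 heading=S
minimal: 3 command(s), checked below 3.

spin(left), arc(left, 3), straight(1)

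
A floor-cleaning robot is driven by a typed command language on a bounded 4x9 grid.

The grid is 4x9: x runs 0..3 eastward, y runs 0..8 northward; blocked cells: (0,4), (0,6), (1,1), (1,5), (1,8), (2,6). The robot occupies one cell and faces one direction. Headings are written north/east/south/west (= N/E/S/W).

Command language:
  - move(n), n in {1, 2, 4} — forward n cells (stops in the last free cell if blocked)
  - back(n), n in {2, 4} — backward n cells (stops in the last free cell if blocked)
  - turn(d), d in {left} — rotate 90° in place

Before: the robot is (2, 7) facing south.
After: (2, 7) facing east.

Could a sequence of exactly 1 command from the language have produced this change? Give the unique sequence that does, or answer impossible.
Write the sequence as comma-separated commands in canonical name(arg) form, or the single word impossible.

turn(left)

key: (2,7) unchanged — the single command moves nothing
begin: (2, 7) facing south
t=1 turn(left) ⇒ (2, 7) facing east
all 6 alternatives checked — unique.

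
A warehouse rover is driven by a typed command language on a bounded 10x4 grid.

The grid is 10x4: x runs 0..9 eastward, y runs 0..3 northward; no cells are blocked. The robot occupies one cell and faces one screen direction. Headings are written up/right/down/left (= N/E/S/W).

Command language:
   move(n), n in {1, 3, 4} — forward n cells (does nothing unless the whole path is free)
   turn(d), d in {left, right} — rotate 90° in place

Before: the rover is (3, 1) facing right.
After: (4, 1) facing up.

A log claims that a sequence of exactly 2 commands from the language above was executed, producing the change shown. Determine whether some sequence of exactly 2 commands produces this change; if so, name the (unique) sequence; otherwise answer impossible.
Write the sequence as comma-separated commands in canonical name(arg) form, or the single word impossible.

key: cell and facing (now N) both changed — the 2 commands mix motion and turning
t0: (3, 1) facing right
t=1 move(1) ⇒ (4, 1) facing right
t=2 turn(left) ⇒ (4, 1) facing up
no other 2-command option fits: unique.

move(1), turn(left)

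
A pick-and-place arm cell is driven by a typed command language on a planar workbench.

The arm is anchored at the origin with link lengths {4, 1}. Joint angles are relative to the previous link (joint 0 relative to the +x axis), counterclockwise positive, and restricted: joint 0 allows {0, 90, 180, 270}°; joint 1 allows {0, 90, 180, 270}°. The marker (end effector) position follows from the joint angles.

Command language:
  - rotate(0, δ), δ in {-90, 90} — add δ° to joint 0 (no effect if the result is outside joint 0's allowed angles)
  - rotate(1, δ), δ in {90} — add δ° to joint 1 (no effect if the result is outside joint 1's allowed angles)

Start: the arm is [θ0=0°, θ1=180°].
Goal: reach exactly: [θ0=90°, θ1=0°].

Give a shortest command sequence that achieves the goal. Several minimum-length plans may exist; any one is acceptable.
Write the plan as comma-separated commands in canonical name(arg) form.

t0: [θ0=0°, θ1=180°]
1. rotate(0, 90) → [θ0=90°, θ1=180°]
2. rotate(1, 90) → [θ0=90°, θ1=270°]
3. rotate(1, 90) → [θ0=90°, θ1=0°]
nothing shorter than 3 reaches the goal.

rotate(0, 90), rotate(1, 90), rotate(1, 90)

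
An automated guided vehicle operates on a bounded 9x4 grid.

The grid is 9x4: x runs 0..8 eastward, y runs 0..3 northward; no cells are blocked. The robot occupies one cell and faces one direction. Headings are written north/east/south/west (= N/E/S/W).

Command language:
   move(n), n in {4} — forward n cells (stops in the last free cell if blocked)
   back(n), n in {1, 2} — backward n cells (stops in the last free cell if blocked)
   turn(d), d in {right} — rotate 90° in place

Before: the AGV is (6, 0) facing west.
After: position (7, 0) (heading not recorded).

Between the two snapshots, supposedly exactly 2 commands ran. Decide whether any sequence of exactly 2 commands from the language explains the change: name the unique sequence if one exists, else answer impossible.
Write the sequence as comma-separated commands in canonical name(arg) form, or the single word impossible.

key: order matters: swapping back(1) and turn(right) lands elsewhere
t0: (6, 0) facing west
1. back(1) → (7, 0) facing west
2. turn(right) → (7, 0) facing north
no rival 2-sequence matches.

back(1), turn(right)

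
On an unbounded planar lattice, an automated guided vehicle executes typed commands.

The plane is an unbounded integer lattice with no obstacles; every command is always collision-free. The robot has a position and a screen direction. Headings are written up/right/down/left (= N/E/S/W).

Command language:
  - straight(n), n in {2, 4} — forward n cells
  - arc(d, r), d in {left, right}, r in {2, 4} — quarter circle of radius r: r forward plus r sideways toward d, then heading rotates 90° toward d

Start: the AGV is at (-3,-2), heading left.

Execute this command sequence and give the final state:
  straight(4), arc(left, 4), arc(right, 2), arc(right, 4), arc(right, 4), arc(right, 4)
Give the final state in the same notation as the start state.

at (-9,-4), heading down

initial: at (-3,-2), heading left
1. straight(4) → at (-7,-2), heading left
2. arc(left, 4) → at (-11,-6), heading down
3. arc(right, 2) → at (-13,-8), heading left
4. arc(right, 4) → at (-17,-4), heading up
5. arc(right, 4) → at (-13,0), heading right
6. arc(right, 4) → at (-9,-4), heading down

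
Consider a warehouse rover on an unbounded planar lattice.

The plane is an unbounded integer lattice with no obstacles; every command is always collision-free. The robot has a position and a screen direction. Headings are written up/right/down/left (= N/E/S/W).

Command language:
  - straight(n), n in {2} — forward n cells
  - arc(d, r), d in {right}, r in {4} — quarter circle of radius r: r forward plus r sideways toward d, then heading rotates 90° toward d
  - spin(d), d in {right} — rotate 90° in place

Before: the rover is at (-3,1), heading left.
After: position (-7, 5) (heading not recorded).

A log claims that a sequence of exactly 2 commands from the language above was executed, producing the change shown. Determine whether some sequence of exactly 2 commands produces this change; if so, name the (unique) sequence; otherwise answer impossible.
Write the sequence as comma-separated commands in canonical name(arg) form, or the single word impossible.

arc(right, 4), spin(right)

key: order matters: swapping arc(right, 4) and spin(right) lands elsewhere
start: at (-3,1), heading left
step 1 (arc(right, 4)): at (-7,5), heading up
step 2 (spin(right)): at (-7,5), heading right
uniquely the one of 9 2-step routes that fits.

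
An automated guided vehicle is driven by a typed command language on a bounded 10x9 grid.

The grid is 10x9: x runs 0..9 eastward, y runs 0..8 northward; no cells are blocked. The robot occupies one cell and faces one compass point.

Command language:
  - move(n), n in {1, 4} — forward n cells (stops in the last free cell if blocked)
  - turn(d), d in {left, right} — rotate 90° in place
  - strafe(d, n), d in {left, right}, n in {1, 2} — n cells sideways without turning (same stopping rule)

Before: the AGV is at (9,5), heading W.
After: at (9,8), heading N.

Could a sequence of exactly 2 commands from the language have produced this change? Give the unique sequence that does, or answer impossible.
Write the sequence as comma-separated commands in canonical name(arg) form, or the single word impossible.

key: move(4) runs into the grid edge before its full distance
start: at (9,5), heading W
[1] after turn(right): at (9,5), heading N
[2] after move(4): at (9,8), heading N
no other 2-command option fits: unique.

turn(right), move(4)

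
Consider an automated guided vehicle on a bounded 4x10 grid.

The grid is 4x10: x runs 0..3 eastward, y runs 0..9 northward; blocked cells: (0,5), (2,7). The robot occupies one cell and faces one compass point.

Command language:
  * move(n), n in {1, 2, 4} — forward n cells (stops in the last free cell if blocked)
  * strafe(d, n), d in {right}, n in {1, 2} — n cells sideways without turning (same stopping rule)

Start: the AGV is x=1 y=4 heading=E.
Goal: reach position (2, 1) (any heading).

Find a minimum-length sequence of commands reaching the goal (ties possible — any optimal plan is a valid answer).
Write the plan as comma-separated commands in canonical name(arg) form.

from: x=1 y=4 heading=E
t=1 strafe(right, 1) ⇒ x=1 y=3 heading=E
t=2 move(1) ⇒ x=2 y=3 heading=E
t=3 strafe(right, 2) ⇒ x=2 y=1 heading=E
minimal: 3 command(s), checked below 3.

strafe(right, 1), move(1), strafe(right, 2)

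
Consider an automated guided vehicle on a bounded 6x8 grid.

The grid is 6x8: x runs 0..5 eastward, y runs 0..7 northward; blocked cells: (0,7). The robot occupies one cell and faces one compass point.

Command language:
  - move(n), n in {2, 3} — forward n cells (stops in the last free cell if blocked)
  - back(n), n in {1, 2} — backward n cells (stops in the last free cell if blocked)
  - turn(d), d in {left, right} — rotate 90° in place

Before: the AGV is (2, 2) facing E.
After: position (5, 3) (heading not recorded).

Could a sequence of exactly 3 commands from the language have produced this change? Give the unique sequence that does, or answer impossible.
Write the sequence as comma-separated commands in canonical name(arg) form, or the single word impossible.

key: running back(1) before move(3) would end elsewhere — order is forced
begin: (2, 2) facing E
[1] after move(3): (5, 2) facing E
[2] after turn(right): (5, 2) facing S
[3] after back(1): (5, 3) facing S
no other 3-command option fits: unique.

move(3), turn(right), back(1)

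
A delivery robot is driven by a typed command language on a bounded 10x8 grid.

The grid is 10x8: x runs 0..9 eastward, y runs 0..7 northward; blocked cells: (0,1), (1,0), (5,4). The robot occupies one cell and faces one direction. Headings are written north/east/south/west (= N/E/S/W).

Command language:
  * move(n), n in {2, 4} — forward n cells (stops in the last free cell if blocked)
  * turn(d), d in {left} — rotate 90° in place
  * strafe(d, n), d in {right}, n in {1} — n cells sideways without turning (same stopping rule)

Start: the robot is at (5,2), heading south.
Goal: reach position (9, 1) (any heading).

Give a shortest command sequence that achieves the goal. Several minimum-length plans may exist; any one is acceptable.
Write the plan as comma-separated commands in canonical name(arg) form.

turn(left), move(4), strafe(right, 1)

begin: at (5,2), heading south
step 1 (turn(left)): at (5,2), heading east
step 2 (move(4)): at (9,2), heading east
step 3 (strafe(right, 1)): at (9,1), heading east
shorter routes all fall short; 3 is best.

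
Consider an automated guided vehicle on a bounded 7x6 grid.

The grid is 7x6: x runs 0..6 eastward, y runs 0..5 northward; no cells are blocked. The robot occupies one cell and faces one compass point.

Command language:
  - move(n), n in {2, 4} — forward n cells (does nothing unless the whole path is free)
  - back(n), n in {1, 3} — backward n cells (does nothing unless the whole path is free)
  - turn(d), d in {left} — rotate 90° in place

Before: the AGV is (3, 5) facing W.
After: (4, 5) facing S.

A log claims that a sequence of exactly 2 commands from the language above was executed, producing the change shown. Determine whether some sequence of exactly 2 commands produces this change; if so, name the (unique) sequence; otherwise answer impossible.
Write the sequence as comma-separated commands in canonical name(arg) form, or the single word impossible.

back(1), turn(left)

key: order matters: swapping back(1) and turn(left) lands elsewhere
t0: (3, 5) facing W
step 1 (back(1)): (4, 5) facing W
step 2 (turn(left)): (4, 5) facing S
uniquely the one of 25 2-step routes that fits.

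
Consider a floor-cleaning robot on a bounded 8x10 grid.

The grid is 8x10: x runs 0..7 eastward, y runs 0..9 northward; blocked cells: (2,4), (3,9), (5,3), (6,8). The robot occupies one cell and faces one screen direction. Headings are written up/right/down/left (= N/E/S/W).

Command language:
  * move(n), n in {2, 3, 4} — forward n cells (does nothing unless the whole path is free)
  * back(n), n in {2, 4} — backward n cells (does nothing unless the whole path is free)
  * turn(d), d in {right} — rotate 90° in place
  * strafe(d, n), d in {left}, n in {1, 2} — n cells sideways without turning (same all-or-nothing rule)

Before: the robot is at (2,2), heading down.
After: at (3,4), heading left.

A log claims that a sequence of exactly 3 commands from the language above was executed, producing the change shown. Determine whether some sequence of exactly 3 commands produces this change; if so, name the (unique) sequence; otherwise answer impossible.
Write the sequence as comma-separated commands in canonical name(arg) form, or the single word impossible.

strafe(left, 1), back(2), turn(right)

key: running turn(right) before strafe(left, 1) would end elsewhere — order is forced
initial: at (2,2), heading down
[1] after strafe(left, 1): at (3,2), heading down
[2] after back(2): at (3,4), heading down
[3] after turn(right): at (3,4), heading left
uniquely the one of 512 3-step routes that fits.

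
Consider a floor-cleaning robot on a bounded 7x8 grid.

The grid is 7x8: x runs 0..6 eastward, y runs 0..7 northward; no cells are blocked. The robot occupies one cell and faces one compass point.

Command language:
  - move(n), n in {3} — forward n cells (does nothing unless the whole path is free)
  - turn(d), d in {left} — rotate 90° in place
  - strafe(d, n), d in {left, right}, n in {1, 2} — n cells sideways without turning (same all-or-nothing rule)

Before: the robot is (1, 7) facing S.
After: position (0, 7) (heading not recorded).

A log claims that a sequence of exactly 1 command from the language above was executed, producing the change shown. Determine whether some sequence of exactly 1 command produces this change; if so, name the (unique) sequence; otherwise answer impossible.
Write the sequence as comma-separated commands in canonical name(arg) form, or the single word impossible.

initial: (1, 7) facing S
1. strafe(right, 1) → (0, 7) facing S
uniquely the one of 6 1-step routes that fits.

strafe(right, 1)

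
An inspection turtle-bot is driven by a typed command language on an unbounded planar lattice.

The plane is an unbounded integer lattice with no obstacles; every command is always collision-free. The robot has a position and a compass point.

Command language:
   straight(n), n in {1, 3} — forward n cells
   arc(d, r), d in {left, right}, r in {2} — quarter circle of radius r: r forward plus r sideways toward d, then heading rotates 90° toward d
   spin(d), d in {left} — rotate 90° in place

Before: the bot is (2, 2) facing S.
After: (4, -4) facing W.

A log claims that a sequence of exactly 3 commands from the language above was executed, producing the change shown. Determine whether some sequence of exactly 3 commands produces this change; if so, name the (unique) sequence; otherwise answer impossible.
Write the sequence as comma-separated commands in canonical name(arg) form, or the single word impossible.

key: order matters: swapping arc(left, 2) and arc(right, 2) lands elsewhere
from: (2, 2) facing S
[1] after arc(left, 2): (4, 0) facing E
[2] after arc(right, 2): (6, -2) facing S
[3] after arc(right, 2): (4, -4) facing W
uniquely the one of 125 3-step routes that fits.

arc(left, 2), arc(right, 2), arc(right, 2)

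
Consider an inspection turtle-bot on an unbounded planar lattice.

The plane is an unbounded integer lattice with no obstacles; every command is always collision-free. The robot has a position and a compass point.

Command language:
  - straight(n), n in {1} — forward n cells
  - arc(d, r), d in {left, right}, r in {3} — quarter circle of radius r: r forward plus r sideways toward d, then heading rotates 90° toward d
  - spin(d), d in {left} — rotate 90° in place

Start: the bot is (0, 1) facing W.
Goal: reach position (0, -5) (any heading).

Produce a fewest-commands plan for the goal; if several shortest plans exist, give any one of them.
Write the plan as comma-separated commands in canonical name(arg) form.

initial: (0, 1) facing W
t=1 arc(left, 3) ⇒ (-3, -2) facing S
t=2 arc(left, 3) ⇒ (0, -5) facing E
shorter routes all fall short; 2 is best.

arc(left, 3), arc(left, 3)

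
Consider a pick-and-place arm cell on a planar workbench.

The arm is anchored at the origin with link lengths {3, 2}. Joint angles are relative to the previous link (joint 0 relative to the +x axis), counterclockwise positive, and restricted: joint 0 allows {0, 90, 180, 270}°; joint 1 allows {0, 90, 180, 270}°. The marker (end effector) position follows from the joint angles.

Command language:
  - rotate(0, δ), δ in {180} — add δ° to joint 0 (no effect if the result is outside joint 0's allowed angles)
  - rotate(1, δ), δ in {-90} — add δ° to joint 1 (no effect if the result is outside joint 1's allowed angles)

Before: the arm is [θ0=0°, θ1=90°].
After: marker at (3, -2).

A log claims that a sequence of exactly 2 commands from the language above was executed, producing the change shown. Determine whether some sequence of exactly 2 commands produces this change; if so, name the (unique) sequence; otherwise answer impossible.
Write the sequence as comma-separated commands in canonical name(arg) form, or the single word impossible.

start: [θ0=0°, θ1=90°]
[1] after rotate(1, -90): [θ0=0°, θ1=0°]
[2] after rotate(1, -90): [θ0=0°, θ1=270°]
no rival 2-sequence matches.

rotate(1, -90), rotate(1, -90)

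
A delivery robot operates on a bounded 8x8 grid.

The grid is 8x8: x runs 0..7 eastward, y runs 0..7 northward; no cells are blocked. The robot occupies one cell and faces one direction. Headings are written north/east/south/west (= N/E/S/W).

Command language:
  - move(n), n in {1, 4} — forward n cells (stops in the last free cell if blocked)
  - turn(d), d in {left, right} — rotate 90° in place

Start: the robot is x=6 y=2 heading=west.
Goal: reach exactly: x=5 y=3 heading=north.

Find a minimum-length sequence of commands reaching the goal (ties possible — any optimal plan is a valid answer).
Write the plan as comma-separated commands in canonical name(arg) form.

start: x=6 y=2 heading=west
1. move(1) → x=5 y=2 heading=west
2. turn(right) → x=5 y=2 heading=north
3. move(1) → x=5 y=3 heading=north
nothing shorter than 3 reaches the goal.

move(1), turn(right), move(1)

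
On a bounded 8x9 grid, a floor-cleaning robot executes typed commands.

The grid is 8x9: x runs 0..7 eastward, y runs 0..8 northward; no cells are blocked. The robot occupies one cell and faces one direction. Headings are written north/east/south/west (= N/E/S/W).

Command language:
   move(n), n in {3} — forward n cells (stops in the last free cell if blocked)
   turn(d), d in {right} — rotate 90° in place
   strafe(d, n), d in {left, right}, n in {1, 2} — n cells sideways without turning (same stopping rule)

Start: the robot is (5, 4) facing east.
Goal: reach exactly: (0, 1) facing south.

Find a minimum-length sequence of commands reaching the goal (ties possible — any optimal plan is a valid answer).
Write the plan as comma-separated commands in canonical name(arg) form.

initial: (5, 4) facing east
1. turn(right) → (5, 4) facing south
2. strafe(right, 1) → (4, 4) facing south
3. move(3) → (4, 1) facing south
4. strafe(right, 2) → (2, 1) facing south
5. strafe(right, 2) → (0, 1) facing south
no 4-step plan works, so 5 is optimal.

turn(right), strafe(right, 1), move(3), strafe(right, 2), strafe(right, 2)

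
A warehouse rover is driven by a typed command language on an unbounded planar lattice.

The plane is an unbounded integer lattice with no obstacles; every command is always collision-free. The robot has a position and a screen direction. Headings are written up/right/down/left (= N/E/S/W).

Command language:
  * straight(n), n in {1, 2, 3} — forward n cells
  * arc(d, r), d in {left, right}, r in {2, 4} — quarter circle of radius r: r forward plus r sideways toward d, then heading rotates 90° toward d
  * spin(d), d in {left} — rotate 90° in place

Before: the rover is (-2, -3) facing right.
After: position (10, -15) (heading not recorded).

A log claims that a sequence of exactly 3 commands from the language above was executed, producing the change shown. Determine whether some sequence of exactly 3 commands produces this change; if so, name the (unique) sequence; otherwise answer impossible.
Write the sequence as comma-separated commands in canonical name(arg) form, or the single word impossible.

start: (-2, -3) facing right
1. arc(right, 4) → (2, -7) facing down
2. arc(left, 4) → (6, -11) facing right
3. arc(right, 4) → (10, -15) facing down
no other 3-command option fits: unique.

arc(right, 4), arc(left, 4), arc(right, 4)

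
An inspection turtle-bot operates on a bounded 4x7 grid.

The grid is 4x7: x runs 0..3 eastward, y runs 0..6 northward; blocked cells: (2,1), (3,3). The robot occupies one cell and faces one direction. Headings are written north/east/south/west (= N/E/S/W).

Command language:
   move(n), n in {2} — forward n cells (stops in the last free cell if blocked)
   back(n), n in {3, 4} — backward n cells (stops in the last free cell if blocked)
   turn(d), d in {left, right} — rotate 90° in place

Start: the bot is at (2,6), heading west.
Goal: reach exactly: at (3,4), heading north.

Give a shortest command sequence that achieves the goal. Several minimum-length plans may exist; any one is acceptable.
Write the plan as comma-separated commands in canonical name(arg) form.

back(4), turn(right), back(4)

begin: at (2,6), heading west
[1] after back(4): at (3,6), heading west
[2] after turn(right): at (3,6), heading north
[3] after back(4): at (3,4), heading north
shorter routes all fall short; 3 is best.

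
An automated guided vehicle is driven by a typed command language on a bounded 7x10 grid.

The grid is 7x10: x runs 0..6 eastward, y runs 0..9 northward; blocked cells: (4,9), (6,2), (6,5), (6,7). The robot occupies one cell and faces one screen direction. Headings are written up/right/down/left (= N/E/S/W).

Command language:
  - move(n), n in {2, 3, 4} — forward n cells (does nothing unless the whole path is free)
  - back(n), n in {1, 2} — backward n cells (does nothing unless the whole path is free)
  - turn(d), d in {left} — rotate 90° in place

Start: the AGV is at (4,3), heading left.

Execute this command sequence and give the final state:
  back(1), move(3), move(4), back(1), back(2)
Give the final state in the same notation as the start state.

at (5,3), heading left

from: at (4,3), heading left
step 1 (back(1)): at (5,3), heading left
step 2 (move(3)): at (2,3), heading left
step 3 (move(4)): at (2,3), heading left
step 4 (back(1)): at (3,3), heading left
step 5 (back(2)): at (5,3), heading left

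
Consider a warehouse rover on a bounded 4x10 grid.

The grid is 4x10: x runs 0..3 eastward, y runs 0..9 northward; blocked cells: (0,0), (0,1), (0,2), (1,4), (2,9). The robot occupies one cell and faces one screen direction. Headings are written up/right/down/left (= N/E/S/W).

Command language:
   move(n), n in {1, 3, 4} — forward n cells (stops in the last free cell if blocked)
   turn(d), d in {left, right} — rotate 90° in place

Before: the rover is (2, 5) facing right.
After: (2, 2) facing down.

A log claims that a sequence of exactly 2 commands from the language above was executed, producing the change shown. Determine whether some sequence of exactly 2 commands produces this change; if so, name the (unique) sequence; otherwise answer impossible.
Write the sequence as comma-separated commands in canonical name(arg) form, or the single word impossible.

turn(right), move(3)

key: cell and facing (now S) both changed — the 2 commands mix motion and turning
start: (2, 5) facing right
step 1 (turn(right)): (2, 5) facing down
step 2 (move(3)): (2, 2) facing down
all 25 alternatives checked — unique.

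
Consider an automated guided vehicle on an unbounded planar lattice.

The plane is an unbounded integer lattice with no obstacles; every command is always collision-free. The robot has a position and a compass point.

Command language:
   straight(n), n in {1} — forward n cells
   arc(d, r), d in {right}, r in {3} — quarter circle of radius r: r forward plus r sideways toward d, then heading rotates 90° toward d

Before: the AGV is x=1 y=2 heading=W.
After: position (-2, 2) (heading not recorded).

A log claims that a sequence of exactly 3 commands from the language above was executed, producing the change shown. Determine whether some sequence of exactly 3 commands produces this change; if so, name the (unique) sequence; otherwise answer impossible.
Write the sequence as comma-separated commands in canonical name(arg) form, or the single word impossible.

from: x=1 y=2 heading=W
[1] after straight(1): x=0 y=2 heading=W
[2] after straight(1): x=-1 y=2 heading=W
[3] after straight(1): x=-2 y=2 heading=W
no rival 3-sequence matches.

straight(1), straight(1), straight(1)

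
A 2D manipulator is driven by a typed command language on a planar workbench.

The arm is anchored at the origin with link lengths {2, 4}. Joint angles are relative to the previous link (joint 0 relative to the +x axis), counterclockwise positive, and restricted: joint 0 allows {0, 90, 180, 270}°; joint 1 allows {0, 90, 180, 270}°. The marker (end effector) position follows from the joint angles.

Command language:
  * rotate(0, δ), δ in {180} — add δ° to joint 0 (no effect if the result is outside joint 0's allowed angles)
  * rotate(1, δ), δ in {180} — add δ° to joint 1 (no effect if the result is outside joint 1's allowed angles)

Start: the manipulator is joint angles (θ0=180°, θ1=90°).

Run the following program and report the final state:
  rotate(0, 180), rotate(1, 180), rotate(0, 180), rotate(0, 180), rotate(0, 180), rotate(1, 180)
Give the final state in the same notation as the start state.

joint angles (θ0=180°, θ1=90°)

start: joint angles (θ0=180°, θ1=90°)
1. rotate(0, 180) → joint angles (θ0=0°, θ1=90°)
2. rotate(1, 180) → joint angles (θ0=0°, θ1=270°)
3. rotate(0, 180) → joint angles (θ0=180°, θ1=270°)
4. rotate(0, 180) → joint angles (θ0=0°, θ1=270°)
5. rotate(0, 180) → joint angles (θ0=180°, θ1=270°)
6. rotate(1, 180) → joint angles (θ0=180°, θ1=90°)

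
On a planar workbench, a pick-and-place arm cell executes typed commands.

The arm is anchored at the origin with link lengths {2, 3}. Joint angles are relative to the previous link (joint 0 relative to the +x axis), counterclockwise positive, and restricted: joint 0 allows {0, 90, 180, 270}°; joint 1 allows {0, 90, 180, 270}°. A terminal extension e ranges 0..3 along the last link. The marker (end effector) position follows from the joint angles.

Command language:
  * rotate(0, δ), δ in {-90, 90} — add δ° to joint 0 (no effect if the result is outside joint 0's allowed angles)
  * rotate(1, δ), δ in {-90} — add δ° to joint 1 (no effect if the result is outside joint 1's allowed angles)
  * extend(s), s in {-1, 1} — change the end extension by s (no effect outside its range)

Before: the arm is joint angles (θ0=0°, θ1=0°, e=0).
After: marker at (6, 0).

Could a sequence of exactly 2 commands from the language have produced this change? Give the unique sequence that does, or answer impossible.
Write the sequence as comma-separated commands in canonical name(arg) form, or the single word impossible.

extend(-1), extend(1)

key: order matters: swapping extend(-1) and extend(1) lands elsewhere
initial: joint angles (θ0=0°, θ1=0°, e=0)
step 1 (extend(-1)): joint angles (θ0=0°, θ1=0°, e=0)
step 2 (extend(1)): joint angles (θ0=0°, θ1=0°, e=1)
no rival 2-sequence matches.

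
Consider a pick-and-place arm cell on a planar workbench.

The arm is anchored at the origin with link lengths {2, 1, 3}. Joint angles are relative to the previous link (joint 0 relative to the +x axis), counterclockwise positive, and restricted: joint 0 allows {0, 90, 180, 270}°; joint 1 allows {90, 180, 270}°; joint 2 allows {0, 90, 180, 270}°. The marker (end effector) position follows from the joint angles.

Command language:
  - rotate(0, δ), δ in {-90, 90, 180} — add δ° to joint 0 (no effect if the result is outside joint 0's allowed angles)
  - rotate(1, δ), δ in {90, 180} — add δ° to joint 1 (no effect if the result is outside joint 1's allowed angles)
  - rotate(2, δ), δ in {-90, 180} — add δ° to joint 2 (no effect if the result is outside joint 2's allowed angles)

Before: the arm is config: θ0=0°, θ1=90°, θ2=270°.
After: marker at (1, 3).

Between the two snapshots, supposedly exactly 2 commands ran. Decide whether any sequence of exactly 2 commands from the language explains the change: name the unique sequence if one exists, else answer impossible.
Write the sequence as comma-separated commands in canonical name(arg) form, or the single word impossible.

rotate(1, 90), rotate(1, 180)

key: order matters: swapping rotate(1, 90) and rotate(1, 180) lands elsewhere
from: config: θ0=0°, θ1=90°, θ2=270°
t=1 rotate(1, 90) ⇒ config: θ0=0°, θ1=180°, θ2=270°
t=2 rotate(1, 180) ⇒ config: θ0=0°, θ1=180°, θ2=270°
no rival 2-sequence matches.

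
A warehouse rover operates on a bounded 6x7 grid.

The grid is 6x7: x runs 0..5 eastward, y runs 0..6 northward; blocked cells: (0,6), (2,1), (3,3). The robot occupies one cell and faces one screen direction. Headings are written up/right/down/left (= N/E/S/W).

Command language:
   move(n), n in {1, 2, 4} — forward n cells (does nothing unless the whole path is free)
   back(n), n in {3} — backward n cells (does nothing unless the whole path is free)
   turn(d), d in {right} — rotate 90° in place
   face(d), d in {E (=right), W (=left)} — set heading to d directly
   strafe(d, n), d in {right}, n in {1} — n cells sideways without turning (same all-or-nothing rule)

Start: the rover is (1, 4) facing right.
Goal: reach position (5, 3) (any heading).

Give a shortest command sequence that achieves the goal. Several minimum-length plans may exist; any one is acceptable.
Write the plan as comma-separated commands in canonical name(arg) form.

move(4), strafe(right, 1)

from: (1, 4) facing right
[1] after move(4): (5, 4) facing right
[2] after strafe(right, 1): (5, 3) facing right
nothing shorter than 2 reaches the goal.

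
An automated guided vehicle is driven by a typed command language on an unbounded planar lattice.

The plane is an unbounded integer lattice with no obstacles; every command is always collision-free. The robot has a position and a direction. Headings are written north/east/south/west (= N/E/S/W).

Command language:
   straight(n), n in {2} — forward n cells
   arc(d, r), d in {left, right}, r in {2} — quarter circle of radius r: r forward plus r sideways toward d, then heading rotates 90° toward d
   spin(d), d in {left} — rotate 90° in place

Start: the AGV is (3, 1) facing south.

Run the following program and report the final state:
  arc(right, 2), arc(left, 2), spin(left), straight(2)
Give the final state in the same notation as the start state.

from: (3, 1) facing south
t=1 arc(right, 2) ⇒ (1, -1) facing west
t=2 arc(left, 2) ⇒ (-1, -3) facing south
t=3 spin(left) ⇒ (-1, -3) facing east
t=4 straight(2) ⇒ (1, -3) facing east

(1, -3) facing east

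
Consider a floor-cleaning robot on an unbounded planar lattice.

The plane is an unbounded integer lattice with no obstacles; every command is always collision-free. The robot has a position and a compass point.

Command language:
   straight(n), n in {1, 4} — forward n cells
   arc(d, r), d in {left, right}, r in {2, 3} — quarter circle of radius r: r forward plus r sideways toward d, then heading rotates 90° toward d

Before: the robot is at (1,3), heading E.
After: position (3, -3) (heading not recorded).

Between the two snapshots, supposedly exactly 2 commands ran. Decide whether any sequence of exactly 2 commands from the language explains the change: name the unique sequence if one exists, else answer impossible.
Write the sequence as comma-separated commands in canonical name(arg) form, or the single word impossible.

key: order matters: swapping arc(right, 2) and straight(4) lands elsewhere
from: at (1,3), heading E
t=1 arc(right, 2) ⇒ at (3,1), heading S
t=2 straight(4) ⇒ at (3,-3), heading S
no rival 2-sequence matches.

arc(right, 2), straight(4)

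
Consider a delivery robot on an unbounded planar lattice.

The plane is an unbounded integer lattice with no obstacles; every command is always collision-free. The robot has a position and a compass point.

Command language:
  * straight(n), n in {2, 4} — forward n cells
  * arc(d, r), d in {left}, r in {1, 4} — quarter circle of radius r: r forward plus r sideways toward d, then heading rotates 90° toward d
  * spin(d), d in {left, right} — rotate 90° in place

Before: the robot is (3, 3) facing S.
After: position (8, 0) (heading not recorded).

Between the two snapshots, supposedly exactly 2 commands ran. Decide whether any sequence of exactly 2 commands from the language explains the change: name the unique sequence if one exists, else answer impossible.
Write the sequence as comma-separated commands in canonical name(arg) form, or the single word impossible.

arc(left, 4), arc(left, 1)

key: order matters: swapping arc(left, 4) and arc(left, 1) lands elsewhere
start: (3, 3) facing S
step 1 (arc(left, 4)): (7, -1) facing E
step 2 (arc(left, 1)): (8, 0) facing N
no other 2-command option fits: unique.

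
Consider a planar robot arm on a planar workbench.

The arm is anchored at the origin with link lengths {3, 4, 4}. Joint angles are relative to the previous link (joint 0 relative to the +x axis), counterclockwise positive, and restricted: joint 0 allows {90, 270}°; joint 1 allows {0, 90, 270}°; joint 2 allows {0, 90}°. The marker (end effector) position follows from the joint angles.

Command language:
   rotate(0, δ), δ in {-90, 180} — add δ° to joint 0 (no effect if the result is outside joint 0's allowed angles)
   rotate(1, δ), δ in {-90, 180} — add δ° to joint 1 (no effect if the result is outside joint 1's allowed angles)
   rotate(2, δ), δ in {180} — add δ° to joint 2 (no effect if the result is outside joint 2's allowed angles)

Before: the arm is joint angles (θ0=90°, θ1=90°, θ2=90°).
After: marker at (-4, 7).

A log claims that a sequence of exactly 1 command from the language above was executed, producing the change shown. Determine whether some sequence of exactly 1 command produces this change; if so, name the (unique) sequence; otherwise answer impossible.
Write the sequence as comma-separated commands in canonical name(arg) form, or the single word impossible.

t0: joint angles (θ0=90°, θ1=90°, θ2=90°)
1. rotate(1, -90) → joint angles (θ0=90°, θ1=0°, θ2=90°)
no rival 1-sequence matches.

rotate(1, -90)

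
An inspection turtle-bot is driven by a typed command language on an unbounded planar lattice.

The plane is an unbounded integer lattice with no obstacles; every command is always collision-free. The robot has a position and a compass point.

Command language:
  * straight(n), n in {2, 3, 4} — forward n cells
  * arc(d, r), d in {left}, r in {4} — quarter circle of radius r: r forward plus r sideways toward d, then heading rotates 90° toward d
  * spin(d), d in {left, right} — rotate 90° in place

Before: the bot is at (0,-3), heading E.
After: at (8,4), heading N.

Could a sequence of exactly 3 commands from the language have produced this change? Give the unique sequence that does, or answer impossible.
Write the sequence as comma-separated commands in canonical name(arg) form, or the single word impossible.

key: running straight(3) before straight(4) would end elsewhere — order is forced
from: at (0,-3), heading E
t=1 straight(4) ⇒ at (4,-3), heading E
t=2 arc(left, 4) ⇒ at (8,1), heading N
t=3 straight(3) ⇒ at (8,4), heading N
no rival 3-sequence matches.

straight(4), arc(left, 4), straight(3)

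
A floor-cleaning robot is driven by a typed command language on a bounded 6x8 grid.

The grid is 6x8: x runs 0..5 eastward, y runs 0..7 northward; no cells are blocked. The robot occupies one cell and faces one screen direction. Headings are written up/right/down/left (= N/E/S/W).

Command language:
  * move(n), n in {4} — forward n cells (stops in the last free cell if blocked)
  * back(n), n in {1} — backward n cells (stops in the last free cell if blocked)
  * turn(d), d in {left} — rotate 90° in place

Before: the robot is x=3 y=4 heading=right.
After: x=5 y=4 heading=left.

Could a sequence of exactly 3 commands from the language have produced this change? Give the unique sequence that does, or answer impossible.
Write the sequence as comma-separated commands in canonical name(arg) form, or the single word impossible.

move(4), turn(left), turn(left)

key: move(4) runs into the grid edge before its full distance
t0: x=3 y=4 heading=right
step 1 (move(4)): x=5 y=4 heading=right
step 2 (turn(left)): x=5 y=4 heading=up
step 3 (turn(left)): x=5 y=4 heading=left
all 27 alternatives checked — unique.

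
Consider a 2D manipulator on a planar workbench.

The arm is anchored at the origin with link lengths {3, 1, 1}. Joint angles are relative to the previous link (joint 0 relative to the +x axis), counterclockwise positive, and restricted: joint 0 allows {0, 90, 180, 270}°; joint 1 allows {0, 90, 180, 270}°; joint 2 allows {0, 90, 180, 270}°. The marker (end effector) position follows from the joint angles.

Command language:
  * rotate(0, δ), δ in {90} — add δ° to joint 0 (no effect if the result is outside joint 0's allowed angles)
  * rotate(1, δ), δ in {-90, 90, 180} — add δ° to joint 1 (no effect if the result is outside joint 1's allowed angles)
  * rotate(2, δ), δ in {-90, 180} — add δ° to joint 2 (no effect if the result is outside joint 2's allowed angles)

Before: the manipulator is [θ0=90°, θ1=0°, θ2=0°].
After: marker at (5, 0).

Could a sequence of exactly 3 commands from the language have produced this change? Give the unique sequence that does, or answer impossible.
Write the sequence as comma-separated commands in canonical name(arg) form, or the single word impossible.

rotate(0, 90), rotate(0, 90), rotate(0, 90)

start: [θ0=90°, θ1=0°, θ2=0°]
t=1 rotate(0, 90) ⇒ [θ0=180°, θ1=0°, θ2=0°]
t=2 rotate(0, 90) ⇒ [θ0=270°, θ1=0°, θ2=0°]
t=3 rotate(0, 90) ⇒ [θ0=0°, θ1=0°, θ2=0°]
no other 3-command option fits: unique.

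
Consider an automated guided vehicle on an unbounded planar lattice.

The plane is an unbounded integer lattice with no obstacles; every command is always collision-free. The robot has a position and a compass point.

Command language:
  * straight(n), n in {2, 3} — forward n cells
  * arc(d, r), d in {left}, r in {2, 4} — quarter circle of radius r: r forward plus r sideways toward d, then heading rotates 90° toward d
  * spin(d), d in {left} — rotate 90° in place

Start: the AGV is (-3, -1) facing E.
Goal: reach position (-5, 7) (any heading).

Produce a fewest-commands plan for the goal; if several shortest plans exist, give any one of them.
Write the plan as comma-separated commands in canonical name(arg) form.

from: (-3, -1) facing E
[1] after arc(left, 2): (-1, 1) facing N
[2] after straight(2): (-1, 3) facing N
[3] after arc(left, 4): (-5, 7) facing W
nothing shorter than 3 reaches the goal.

arc(left, 2), straight(2), arc(left, 4)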